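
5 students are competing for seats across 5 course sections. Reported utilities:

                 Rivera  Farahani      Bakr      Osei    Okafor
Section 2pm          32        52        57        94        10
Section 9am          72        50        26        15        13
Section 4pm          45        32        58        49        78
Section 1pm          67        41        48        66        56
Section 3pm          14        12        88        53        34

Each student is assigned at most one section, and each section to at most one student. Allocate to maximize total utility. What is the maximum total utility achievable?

Maximum total: 377 points

This is a one-to-one assignment (maximum-weight bipartite matching).
Optimal: Rivera→Section 1pm (67 points), Farahani→Section 9am (50 points), Bakr→Section 3pm (88 points), Osei→Section 2pm (94 points), Okafor→Section 4pm (78 points) — total 67+50+88+94+78 = 377 points.
Max-entry greedy (repeatedly take the single best remaining cell) gives 373 points, worse by 4.
Swapping Rivera↔Farahani (Rivera→Section 9am 72 points, Farahani→Section 1pm 41 points) loses 4.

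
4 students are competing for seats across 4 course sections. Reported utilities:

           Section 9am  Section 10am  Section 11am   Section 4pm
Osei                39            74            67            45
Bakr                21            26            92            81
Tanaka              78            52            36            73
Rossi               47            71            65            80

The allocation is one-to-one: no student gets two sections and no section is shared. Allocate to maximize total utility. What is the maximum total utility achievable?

This is the linear assignment problem.
Optimal: Osei→Section 10am (74 points), Bakr→Section 11am (92 points), Tanaka→Section 9am (78 points), Rossi→Section 4pm (80 points) — total 74+92+78+80 = 324 points.

Max total: 324 points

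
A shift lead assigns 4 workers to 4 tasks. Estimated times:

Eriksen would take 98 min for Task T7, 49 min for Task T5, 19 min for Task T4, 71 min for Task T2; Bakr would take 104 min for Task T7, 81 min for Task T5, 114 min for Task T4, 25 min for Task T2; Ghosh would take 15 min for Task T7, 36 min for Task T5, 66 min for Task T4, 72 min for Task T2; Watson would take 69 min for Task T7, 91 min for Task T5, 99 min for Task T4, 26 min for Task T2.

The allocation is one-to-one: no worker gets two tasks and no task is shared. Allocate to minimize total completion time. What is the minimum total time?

Min total: 141 min

This is the linear assignment problem.
Optimal: Eriksen→Task T4 (19 min), Bakr→Task T5 (81 min), Ghosh→Task T7 (15 min), Watson→Task T2 (26 min) — total 19+81+15+26 = 141 min.
Column-greedy (each task in turn goes to its cheapest remaining worker) gives 188 min, worse by 47.
Next-best assignment: Eriksen→Task T4, Bakr→Task T2, Ghosh→Task T5, Watson→Task T7 = 149 min.
Swapping Eriksen↔Watson (Eriksen→Task T2 71 min, Watson→Task T4 99 min) adds 125.
Checked against all permutations: 141 min is optimal.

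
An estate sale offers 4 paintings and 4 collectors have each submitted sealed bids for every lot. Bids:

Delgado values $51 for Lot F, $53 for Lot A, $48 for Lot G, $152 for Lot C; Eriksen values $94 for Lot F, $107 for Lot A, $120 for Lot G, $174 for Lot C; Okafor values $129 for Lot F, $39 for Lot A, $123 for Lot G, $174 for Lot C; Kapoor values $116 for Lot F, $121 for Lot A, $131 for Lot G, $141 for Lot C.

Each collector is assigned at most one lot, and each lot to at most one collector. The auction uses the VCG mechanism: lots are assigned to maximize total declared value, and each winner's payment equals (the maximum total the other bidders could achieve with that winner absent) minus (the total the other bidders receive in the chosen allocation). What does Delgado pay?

Delgado pays $64.

Efficient allocation: Delgado→Lot C ($152), Eriksen→Lot G ($120), Okafor→Lot F ($129), Kapoor→Lot A ($121); total welfare W = $522.
Delgado receives Lot C at value $152, so the others get W − 152 = $370.
Without Delgado: best allocation of the remaining 3 bidders over all 4 lots is Eriksen→Lot C ($174), Okafor→Lot F ($129), Kapoor→Lot G ($131), total $434.
VCG payment = (others' best without Delgado) − (others' welfare with Delgado) = 434 − 370 = $64.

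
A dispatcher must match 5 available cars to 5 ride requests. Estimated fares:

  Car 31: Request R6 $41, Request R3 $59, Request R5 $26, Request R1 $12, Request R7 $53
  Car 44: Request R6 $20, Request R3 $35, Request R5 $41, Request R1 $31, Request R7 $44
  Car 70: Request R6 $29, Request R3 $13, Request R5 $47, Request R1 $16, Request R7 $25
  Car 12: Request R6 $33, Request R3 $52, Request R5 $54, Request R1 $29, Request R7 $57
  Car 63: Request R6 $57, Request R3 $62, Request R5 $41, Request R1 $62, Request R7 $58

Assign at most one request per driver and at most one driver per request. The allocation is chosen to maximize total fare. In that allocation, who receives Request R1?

Car 44 receives Request R1.

This is the linear assignment problem.
Optimal: Car 31→Request R3 ($59), Car 44→Request R1 ($31), Car 70→Request R5 ($47), Car 12→Request R7 ($57), Car 63→Request R6 ($57) — total 59+31+47+57+57 = $251.
Car 44's own top request is Request R7 ($44), but forcing Car 44→Request R7 and reassigning the rest optimally gives only $248 — worse by 3.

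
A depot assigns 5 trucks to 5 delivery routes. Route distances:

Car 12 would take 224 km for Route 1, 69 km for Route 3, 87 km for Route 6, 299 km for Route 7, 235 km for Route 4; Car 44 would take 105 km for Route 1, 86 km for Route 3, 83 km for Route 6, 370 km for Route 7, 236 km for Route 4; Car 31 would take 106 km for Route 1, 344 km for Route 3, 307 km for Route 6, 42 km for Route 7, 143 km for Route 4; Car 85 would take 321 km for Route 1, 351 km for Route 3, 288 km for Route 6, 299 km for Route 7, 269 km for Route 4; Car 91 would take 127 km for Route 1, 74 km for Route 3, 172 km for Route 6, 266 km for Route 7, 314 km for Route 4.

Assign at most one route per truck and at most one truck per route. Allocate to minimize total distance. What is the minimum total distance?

Minimum total: 577 km

This is a one-to-one assignment (minimum-cost bipartite matching).
Optimal: Car 12→Route 6 (87 km), Car 44→Route 1 (105 km), Car 31→Route 7 (42 km), Car 85→Route 4 (269 km), Car 91→Route 3 (74 km) — total 87+105+42+269+74 = 577 km.
Min-entry greedy (repeatedly take the single cheapest remaining cell) gives 590 km, worse by 13.
Next-best assignment: Car 12→Route 3, Car 44→Route 6, Car 31→Route 7, Car 85→Route 4, Car 91→Route 1 = 590 km.
Swapping Car 12↔Car 91 (Car 12→Route 3 69 km, Car 91→Route 6 172 km) adds 80.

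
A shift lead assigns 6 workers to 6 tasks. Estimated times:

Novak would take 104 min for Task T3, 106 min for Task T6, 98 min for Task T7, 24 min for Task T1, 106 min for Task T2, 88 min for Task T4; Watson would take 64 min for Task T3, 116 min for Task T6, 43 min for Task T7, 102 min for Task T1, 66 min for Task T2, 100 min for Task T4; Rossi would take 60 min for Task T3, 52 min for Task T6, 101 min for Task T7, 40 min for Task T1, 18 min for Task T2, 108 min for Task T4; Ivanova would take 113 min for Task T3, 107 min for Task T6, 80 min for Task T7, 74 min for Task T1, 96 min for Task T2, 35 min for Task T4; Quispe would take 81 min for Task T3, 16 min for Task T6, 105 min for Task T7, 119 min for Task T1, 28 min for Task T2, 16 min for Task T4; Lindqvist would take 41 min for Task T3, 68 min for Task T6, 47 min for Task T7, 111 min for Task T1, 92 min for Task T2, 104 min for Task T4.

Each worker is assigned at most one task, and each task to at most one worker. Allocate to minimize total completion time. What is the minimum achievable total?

This is a one-to-one assignment (minimum-cost bipartite matching).
Optimal: Novak→Task T1 (24 min), Watson→Task T7 (43 min), Rossi→Task T2 (18 min), Ivanova→Task T4 (35 min), Quispe→Task T6 (16 min), Lindqvist→Task T3 (41 min) — total 24+43+18+35+16+41 = 177 min.
Swapping Watson↔Ivanova (Watson→Task T4 100 min, Ivanova→Task T7 80 min) adds 102.

Minimum total: 177 min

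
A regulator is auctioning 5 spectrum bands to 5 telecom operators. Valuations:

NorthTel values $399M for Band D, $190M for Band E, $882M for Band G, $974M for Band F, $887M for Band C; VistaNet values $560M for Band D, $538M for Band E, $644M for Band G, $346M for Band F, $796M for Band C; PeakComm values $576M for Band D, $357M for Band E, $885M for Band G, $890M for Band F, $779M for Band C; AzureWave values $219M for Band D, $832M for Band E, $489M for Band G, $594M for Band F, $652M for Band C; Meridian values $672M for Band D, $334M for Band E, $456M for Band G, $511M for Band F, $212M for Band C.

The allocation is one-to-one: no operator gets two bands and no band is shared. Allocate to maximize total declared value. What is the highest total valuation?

Max total: $4159M

This is the linear assignment problem.
Optimal: NorthTel→Band F ($974M), VistaNet→Band C ($796M), PeakComm→Band G ($885M), AzureWave→Band E ($832M), Meridian→Band D ($672M) — total 974+796+885+832+672 = $4159M.
Swapping AzureWave↔PeakComm (AzureWave→Band G $489M, PeakComm→Band E $357M) loses 871.
Checked against all permutations: $4159M is optimal.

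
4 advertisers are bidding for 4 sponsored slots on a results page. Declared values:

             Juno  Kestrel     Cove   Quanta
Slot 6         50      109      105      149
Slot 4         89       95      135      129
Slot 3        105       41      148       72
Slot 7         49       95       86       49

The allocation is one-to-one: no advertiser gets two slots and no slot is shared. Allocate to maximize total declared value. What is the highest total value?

Optimal: Juno→Slot 3 ($105), Kestrel→Slot 7 ($95), Cove→Slot 4 ($135), Quanta→Slot 6 ($149) — total 105+95+135+149 = $484.
Row-greedy (each advertiser in turn takes its best remaining slot) gives $398, worse by 86.
Next-best assignment: Juno→Slot 4, Kestrel→Slot 7, Cove→Slot 3, Quanta→Slot 6 = $481.
Checked against all permutations: $484 is optimal.

Max total: $484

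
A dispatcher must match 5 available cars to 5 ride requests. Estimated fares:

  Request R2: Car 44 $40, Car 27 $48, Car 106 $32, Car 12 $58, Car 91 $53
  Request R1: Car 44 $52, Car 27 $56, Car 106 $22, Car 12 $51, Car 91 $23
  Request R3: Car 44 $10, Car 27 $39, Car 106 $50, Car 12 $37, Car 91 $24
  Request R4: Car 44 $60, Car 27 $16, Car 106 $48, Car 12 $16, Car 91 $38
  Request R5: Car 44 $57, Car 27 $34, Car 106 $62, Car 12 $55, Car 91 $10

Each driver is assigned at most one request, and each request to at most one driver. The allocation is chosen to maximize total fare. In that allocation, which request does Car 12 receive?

This is a one-to-one assignment (maximum-weight bipartite matching).
Optimal: Car 44→Request R4 ($60), Car 27→Request R1 ($56), Car 106→Request R3 ($50), Car 12→Request R5 ($55), Car 91→Request R2 ($53) — total 60+56+50+55+53 = $274.
Max-entry greedy (repeatedly take the single best remaining cell) gives $260, worse by 14.
Checked against all permutations: $274 is optimal.
Car 12's own top request is Request R2 ($58), but forcing Car 12→Request R2 and reassigning the rest optimally gives only $260 — worse by 14.

Car 12 receives Request R5.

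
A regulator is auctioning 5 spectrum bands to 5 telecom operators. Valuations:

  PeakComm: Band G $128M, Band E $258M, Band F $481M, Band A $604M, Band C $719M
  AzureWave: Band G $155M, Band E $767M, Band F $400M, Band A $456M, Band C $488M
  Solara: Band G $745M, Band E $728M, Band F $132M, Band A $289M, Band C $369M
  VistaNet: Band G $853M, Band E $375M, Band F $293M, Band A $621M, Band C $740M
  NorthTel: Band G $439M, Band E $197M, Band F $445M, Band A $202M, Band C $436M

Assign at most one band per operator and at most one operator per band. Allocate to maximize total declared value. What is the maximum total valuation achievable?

Optimal: PeakComm→Band A ($604M), AzureWave→Band E ($767M), Solara→Band G ($745M), VistaNet→Band C ($740M), NorthTel→Band F ($445M) — total 604+767+745+740+445 = $3301M.
Max-entry greedy (repeatedly take the single best remaining cell) gives $3073M, worse by 228.
Swapping Solara↔PeakComm (Solara→Band A $289M, PeakComm→Band G $128M) loses 932.

Maximum total: $3301M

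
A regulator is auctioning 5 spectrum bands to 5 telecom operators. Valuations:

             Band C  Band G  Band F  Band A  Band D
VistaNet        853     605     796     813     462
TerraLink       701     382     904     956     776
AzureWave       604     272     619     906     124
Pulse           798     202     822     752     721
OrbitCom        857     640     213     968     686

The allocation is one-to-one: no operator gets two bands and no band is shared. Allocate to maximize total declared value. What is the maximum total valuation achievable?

Optimal: VistaNet→Band C ($853M), TerraLink→Band F ($904M), AzureWave→Band A ($906M), Pulse→Band D ($721M), OrbitCom→Band G ($640M) — total 853+904+906+721+640 = $4024M.
Column-greedy (each band in turn goes to its best remaining operator) gives $3993M, worse by 31.
Checked against all permutations: $4024M is optimal.

Max total: $4024M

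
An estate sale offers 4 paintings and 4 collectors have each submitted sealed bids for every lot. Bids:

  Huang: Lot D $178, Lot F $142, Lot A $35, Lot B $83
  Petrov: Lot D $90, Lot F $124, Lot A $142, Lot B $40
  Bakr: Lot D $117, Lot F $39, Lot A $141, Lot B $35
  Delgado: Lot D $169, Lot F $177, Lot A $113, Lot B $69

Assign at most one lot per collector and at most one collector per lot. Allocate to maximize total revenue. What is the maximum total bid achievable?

Optimal: Huang→Lot D ($178), Petrov→Lot B ($40), Bakr→Lot A ($141), Delgado→Lot F ($177) — total 178+40+141+177 = $536.
Row-greedy (each collector in turn takes its best remaining lot) gives $428, worse by 108.
Next-best assignment: Huang→Lot D, Petrov→Lot A, Bakr→Lot B, Delgado→Lot F = $532.

Maximum total: $536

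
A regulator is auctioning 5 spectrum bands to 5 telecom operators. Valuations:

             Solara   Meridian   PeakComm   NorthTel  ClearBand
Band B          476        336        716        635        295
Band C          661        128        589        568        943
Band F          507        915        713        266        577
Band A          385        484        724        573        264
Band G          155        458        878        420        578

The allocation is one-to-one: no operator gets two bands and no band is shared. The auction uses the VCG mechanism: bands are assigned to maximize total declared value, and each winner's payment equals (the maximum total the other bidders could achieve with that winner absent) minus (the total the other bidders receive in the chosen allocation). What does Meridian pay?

Meridian pays $93M.

Efficient allocation: Solara→Band B ($476M), Meridian→Band F ($915M), PeakComm→Band G ($878M), NorthTel→Band A ($573M), ClearBand→Band C ($943M); total welfare W = $3785M.
Meridian receives Band F at value $915M, so the others get W − 915 = $2870M.
Without Meridian: best allocation of the remaining 4 bidders over all 5 bands is Solara→Band F ($507M), PeakComm→Band G ($878M), NorthTel→Band B ($635M), ClearBand→Band C ($943M), total $2963M.
VCG payment = (others' best without Meridian) − (others' welfare with Meridian) = 2963 − 2870 = $93M.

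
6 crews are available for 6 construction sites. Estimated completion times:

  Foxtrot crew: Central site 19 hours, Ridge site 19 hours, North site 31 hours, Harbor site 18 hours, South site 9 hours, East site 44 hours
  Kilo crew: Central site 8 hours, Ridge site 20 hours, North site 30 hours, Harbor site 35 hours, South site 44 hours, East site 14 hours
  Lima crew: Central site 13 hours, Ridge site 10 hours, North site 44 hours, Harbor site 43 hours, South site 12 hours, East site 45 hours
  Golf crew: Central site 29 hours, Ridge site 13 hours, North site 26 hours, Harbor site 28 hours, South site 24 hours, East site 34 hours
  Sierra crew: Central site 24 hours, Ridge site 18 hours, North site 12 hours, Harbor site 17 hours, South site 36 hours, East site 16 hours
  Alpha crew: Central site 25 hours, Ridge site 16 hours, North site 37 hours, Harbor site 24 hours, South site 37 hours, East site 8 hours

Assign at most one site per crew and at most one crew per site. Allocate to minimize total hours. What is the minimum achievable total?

Optimal: Foxtrot crew→Harbor site (18 hours), Kilo crew→Central site (8 hours), Lima crew→South site (12 hours), Golf crew→Ridge site (13 hours), Sierra crew→North site (12 hours), Alpha crew→East site (8 hours) — total 18+8+12+13+12+8 = 71 hours.
Column-greedy (each site in turn goes to its cheapest remaining crew) gives 80 hours, worse by 9.
Swapping Golf crew↔Alpha crew (Golf crew→East site 34 hours, Alpha crew→Ridge site 16 hours) adds 29.
No other one-to-one assignment undercuts 71 hours.

Minimum total: 71 hours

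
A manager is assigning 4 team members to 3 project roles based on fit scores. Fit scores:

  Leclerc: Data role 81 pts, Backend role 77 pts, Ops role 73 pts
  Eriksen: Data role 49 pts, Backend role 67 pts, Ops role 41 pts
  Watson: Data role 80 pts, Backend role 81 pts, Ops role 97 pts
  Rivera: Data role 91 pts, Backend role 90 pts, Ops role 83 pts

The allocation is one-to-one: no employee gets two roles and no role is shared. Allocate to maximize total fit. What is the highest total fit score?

This is the linear assignment problem.
Optimal: Leclerc→Data role (81 pts), Rivera→Backend role (90 pts), Watson→Ops role (97 pts) — total 81+90+97 = 268 pts.
Max-entry greedy (repeatedly take the single best remaining cell) gives 265 pts, worse by 3.
Swapping Leclerc↔Watson (Leclerc→Ops role 73 pts, Watson→Data role 80 pts) loses 25.
No other one-to-one assignment exceeds 268 pts.

Maximum total: 268 pts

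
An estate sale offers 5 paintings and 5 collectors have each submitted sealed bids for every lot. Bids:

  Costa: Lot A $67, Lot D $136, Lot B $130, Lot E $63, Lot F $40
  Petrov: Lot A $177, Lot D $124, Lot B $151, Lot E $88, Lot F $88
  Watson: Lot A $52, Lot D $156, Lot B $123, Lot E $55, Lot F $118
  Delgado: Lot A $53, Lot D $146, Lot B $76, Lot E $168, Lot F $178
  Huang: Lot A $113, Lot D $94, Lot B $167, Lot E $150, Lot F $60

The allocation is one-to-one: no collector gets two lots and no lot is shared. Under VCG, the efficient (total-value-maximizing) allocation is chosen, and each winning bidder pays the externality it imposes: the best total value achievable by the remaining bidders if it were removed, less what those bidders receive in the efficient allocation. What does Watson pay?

Efficient allocation: Costa→Lot B ($130), Petrov→Lot A ($177), Watson→Lot D ($156), Delgado→Lot F ($178), Huang→Lot E ($150); total welfare W = $791.
Watson receives Lot D at value $156, so the others get W − 156 = $635.
Without Watson: best allocation of the remaining 4 bidders over all 5 lots is Costa→Lot D ($136), Petrov→Lot A ($177), Delgado→Lot F ($178), Huang→Lot B ($167), total $658.
VCG payment = (others' best without Watson) − (others' welfare with Watson) = 658 − 635 = $23.

Watson pays $23.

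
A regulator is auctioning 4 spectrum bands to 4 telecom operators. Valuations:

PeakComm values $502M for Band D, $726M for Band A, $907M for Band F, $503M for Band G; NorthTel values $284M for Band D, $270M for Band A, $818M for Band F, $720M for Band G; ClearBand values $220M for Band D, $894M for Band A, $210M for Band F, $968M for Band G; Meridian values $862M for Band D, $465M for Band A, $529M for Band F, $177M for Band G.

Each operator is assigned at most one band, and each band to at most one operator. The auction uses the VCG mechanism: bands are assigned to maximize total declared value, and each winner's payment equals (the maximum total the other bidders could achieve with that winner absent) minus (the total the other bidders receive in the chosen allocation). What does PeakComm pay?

Efficient allocation: PeakComm→Band F ($907M), NorthTel→Band G ($720M), ClearBand→Band A ($894M), Meridian→Band D ($862M); total welfare W = $3383M.
PeakComm receives Band F at value $907M, so the others get W − 907 = $2476M.
Without PeakComm: best allocation of the remaining 3 bidders over all 4 bands is NorthTel→Band F ($818M), ClearBand→Band G ($968M), Meridian→Band D ($862M), total $2648M.
VCG payment = (others' best without PeakComm) − (others' welfare with PeakComm) = 2648 − 2476 = $172M.

PeakComm pays $172M.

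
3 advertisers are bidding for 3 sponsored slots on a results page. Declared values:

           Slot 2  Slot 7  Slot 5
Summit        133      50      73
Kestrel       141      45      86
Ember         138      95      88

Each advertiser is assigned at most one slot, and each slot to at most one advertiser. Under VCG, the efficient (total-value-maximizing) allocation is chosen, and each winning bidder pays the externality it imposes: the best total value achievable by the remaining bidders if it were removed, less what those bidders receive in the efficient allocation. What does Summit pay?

Summit pays $55.

Efficient allocation: Summit→Slot 2 ($133), Kestrel→Slot 5 ($86), Ember→Slot 7 ($95); total welfare W = $314.
Summit receives Slot 2 at value $133, so the others get W − 133 = $181.
Without Summit: best allocation of the remaining 2 bidders over all 3 slots is Kestrel→Slot 2 ($141), Ember→Slot 7 ($95), total $236.
VCG payment = (others' best without Summit) − (others' welfare with Summit) = 236 − 181 = $55.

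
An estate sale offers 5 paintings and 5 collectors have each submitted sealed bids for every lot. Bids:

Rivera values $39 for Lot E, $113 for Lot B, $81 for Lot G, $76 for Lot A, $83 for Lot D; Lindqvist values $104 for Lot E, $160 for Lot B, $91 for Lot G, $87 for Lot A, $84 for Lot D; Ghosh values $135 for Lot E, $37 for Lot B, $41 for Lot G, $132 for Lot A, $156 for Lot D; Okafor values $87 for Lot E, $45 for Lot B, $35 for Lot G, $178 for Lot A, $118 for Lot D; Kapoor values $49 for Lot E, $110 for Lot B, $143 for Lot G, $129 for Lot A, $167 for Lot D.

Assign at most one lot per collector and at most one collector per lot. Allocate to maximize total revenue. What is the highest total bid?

Maximum total: $721

Optimal: Rivera→Lot G ($81), Lindqvist→Lot B ($160), Ghosh→Lot E ($135), Okafor→Lot A ($178), Kapoor→Lot D ($167) — total 81+160+135+178+167 = $721.
Row-greedy (each collector in turn takes its best remaining lot) gives $694, worse by 27.
Swapping Lindqvist↔Kapoor (Lindqvist→Lot D $84, Kapoor→Lot B $110) loses 133.
Checked against all permutations: $721 is optimal.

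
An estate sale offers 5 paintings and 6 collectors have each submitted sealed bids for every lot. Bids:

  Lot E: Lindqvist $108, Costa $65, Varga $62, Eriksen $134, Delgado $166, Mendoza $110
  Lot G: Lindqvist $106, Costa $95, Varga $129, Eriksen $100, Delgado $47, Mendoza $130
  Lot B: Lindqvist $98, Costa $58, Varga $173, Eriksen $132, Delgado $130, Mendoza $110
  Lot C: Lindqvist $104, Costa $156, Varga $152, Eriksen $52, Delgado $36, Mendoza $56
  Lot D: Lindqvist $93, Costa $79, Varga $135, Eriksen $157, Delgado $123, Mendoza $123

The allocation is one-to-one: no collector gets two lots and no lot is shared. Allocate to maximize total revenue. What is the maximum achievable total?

Maximum total: $782

Optimal: Delgado→Lot E ($166), Mendoza→Lot G ($130), Varga→Lot B ($173), Costa→Lot C ($156), Eriksen→Lot D ($157) — total 166+130+173+156+157 = $782.
Next-best assignment: Delgado→Lot E, Lindqvist→Lot G, Varga→Lot B, Costa→Lot C, Eriksen→Lot D = $758.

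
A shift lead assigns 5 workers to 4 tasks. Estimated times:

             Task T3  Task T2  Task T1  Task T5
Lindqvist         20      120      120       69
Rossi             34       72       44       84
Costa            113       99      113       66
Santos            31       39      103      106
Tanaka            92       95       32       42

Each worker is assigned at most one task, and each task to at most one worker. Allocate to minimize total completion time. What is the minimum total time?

Min total: 145 min

This is the linear assignment problem.
Optimal: Lindqvist→Task T3 (20 min), Santos→Task T2 (39 min), Rossi→Task T1 (44 min), Tanaka→Task T5 (42 min) — total 20+39+44+42 = 145 min.
Min-entry greedy (repeatedly take the single cheapest remaining cell) gives 157 min, worse by 12.
No other one-to-one assignment undercuts 145 min.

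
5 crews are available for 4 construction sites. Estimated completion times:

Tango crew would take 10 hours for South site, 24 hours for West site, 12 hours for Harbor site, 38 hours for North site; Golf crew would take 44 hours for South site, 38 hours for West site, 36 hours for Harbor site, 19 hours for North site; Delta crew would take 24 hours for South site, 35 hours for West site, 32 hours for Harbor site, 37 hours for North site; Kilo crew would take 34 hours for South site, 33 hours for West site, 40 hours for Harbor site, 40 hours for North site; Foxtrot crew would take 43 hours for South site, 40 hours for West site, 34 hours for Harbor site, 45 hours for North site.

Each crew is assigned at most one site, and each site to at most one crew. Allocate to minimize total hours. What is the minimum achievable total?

Minimum total: 88 hours

Optimal: Delta crew→South site (24 hours), Kilo crew→West site (33 hours), Tango crew→Harbor site (12 hours), Golf crew→North site (19 hours) — total 24+33+12+19 = 88 hours.
Min-entry greedy (repeatedly take the single cheapest remaining cell) gives 94 hours, worse by 6.
Every other assignment is strictly worse.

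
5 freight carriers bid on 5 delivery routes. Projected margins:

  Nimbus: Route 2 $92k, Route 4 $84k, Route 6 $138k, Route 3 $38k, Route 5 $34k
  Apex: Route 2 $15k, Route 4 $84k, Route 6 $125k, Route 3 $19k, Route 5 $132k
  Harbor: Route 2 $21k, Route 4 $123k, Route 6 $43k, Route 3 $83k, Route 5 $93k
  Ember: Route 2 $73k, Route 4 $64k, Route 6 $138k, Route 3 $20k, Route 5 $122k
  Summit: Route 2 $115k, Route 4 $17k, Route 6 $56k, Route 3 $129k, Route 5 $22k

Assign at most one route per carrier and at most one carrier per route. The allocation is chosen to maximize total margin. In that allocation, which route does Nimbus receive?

This is the linear assignment problem.
Optimal: Nimbus→Route 2 ($92k), Apex→Route 5 ($132k), Harbor→Route 4 ($123k), Ember→Route 6 ($138k), Summit→Route 3 ($129k) — total 92+132+123+138+129 = $614k.
Column-greedy (each route in turn goes to its best remaining carrier) gives $528k, worse by 86.
Nimbus's own top route is Route 6 ($138k), but forcing Nimbus→Route 6 and reassigning the rest optimally gives only $595k — worse by 19.

Nimbus receives Route 2.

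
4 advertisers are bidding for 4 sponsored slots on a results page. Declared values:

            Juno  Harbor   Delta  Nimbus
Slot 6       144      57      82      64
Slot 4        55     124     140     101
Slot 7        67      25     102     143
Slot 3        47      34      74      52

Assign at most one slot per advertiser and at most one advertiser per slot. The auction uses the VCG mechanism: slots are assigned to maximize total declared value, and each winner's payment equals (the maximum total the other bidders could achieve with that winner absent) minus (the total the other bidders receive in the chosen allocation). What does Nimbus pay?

Efficient allocation: Juno→Slot 6 ($144), Harbor→Slot 4 ($124), Delta→Slot 3 ($74), Nimbus→Slot 7 ($143); total welfare W = $485.
Nimbus receives Slot 7 at value $143, so the others get W − 143 = $342.
Without Nimbus: best allocation of the remaining 3 bidders over all 4 slots is Juno→Slot 6 ($144), Harbor→Slot 4 ($124), Delta→Slot 7 ($102), total $370.
VCG payment = (others' best without Nimbus) − (others' welfare with Nimbus) = 370 − 342 = $28.

Nimbus pays $28.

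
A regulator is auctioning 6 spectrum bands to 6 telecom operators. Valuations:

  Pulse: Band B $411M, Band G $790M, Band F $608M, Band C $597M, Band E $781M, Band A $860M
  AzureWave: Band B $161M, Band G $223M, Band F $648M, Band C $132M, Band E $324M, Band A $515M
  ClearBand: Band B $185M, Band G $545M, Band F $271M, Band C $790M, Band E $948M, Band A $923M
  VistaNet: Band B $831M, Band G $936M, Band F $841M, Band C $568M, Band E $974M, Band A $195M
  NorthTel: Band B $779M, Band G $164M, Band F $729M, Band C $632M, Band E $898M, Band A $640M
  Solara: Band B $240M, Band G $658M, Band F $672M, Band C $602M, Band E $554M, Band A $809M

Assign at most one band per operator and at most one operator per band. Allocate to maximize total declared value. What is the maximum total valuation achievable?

Max total: $4790M

This is a one-to-one assignment (maximum-weight bipartite matching).
Optimal: Pulse→Band G ($790M), AzureWave→Band F ($648M), ClearBand→Band C ($790M), VistaNet→Band E ($974M), NorthTel→Band B ($779M), Solara→Band A ($809M) — total 790+648+790+974+779+809 = $4790M.
Column-greedy (each band in turn goes to its best remaining operator) gives $4209M, worse by 581.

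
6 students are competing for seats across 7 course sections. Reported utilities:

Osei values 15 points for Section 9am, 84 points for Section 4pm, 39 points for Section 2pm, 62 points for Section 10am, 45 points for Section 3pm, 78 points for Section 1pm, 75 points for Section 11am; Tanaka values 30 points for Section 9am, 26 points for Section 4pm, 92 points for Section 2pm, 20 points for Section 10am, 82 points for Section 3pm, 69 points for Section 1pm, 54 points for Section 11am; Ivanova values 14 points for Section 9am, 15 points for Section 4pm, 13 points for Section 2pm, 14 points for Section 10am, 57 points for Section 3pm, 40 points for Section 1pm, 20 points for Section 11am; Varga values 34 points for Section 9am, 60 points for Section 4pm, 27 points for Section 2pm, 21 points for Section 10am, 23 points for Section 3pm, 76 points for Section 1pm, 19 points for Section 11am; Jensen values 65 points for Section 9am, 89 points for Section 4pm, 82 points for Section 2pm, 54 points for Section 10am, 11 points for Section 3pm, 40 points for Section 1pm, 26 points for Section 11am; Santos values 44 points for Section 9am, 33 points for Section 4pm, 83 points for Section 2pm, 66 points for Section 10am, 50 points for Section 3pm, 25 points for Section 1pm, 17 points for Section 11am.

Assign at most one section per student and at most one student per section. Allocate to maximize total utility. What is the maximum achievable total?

This is a one-to-one assignment (maximum-weight bipartite matching).
Optimal: Osei→Section 11am (75 points), Tanaka→Section 2pm (92 points), Ivanova→Section 3pm (57 points), Varga→Section 1pm (76 points), Jensen→Section 4pm (89 points), Santos→Section 10am (66 points) — total 75+92+57+76+89+66 = 455 points.
Column-greedy (each section in turn goes to its best remaining student) gives 440 points, worse by 15.
Next-best assignment: Osei→Section 4pm, Tanaka→Section 2pm, Ivanova→Section 3pm, Varga→Section 1pm, Jensen→Section 9am, Santos→Section 10am = 440 points.
Checked against all permutations: 455 points is optimal.

Maximum total: 455 points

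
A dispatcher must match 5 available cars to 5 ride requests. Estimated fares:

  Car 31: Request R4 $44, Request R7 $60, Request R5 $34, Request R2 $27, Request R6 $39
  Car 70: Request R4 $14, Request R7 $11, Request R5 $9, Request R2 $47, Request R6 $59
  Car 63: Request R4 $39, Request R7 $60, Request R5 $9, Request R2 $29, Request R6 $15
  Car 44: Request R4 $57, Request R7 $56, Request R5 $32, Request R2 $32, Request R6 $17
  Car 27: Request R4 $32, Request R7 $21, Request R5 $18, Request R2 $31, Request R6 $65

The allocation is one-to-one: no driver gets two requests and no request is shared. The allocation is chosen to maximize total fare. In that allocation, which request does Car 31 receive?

Optimal: Car 31→Request R5 ($34), Car 70→Request R2 ($47), Car 63→Request R7 ($60), Car 44→Request R4 ($57), Car 27→Request R6 ($65) — total 34+47+60+57+65 = $263.
Max-entry greedy (repeatedly take the single best remaining cell) gives $238, worse by 25.
Next-best assignment: Car 31→Request R4, Car 70→Request R2, Car 63→Request R7, Car 44→Request R5, Car 27→Request R6 = $248.
Checked against all permutations: $263 is optimal.
Car 31's own top request is Request R7 ($60), but forcing Car 31→Request R7 and reassigning the rest optimally gives only $243 — worse by 20.

Car 31 receives Request R5.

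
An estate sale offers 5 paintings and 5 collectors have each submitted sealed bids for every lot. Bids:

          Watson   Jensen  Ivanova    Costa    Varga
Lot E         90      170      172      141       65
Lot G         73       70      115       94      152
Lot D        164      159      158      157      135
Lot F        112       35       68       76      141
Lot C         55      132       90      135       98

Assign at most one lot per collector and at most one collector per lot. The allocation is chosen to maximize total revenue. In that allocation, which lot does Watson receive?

Optimal: Watson→Lot F ($112), Jensen→Lot D ($159), Ivanova→Lot E ($172), Costa→Lot C ($135), Varga→Lot G ($152) — total 112+159+172+135+152 = $730.
Row-greedy (each collector in turn takes its best remaining lot) gives $725, worse by 5.
Next-best assignment: Watson→Lot F, Jensen→Lot E, Ivanova→Lot D, Costa→Lot C, Varga→Lot G = $727.
Checked against all permutations: $730 is optimal.
Watson's own top lot is Lot D ($164), but forcing Watson→Lot D and reassigning the rest optimally gives only $725 — worse by 5.

Watson receives Lot F.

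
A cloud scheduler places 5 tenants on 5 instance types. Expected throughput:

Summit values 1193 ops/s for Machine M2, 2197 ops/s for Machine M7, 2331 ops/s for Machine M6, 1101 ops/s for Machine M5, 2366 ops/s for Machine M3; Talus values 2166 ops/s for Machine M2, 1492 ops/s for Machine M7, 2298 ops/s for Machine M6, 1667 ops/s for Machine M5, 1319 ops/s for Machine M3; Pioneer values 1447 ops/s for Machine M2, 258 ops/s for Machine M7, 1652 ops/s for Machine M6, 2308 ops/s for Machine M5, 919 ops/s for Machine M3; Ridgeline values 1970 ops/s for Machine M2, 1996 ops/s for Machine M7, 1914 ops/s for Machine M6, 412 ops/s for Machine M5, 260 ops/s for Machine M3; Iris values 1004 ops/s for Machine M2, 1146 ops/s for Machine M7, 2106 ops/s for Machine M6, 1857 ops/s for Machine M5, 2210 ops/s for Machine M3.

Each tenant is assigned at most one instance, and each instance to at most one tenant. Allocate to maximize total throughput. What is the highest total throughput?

Optimal: Summit→Machine M6 (2331 ops/s), Talus→Machine M2 (2166 ops/s), Pioneer→Machine M5 (2308 ops/s), Ridgeline→Machine M7 (1996 ops/s), Iris→Machine M3 (2210 ops/s) — total 2331+2166+2308+1996+2210 = 11011 ops/s.
Row-greedy (each tenant in turn takes its best remaining instance) gives 9972 ops/s, worse by 1039.

Maximum total: 11011 ops/s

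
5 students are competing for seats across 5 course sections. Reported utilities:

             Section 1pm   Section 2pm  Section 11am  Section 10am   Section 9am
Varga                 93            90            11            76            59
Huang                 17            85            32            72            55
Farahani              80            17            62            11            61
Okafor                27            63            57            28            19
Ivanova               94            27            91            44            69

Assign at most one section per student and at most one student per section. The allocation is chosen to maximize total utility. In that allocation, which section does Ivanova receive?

Optimal: Varga→Section 1pm (93 points), Huang→Section 10am (72 points), Farahani→Section 9am (61 points), Okafor→Section 2pm (63 points), Ivanova→Section 11am (91 points) — total 93+72+61+63+91 = 380 points.
Column-greedy (each section in turn goes to its best remaining student) gives 337 points, worse by 43.
Next-best assignment: Varga→Section 2pm, Huang→Section 10am, Farahani→Section 9am, Okafor→Section 11am, Ivanova→Section 1pm = 374 points.
Checked against all permutations: 380 points is optimal.
Ivanova's own top section is Section 1pm (94 points), but forcing Ivanova→Section 1pm and reassigning the rest optimally gives only 374 points — worse by 6.

Ivanova receives Section 11am.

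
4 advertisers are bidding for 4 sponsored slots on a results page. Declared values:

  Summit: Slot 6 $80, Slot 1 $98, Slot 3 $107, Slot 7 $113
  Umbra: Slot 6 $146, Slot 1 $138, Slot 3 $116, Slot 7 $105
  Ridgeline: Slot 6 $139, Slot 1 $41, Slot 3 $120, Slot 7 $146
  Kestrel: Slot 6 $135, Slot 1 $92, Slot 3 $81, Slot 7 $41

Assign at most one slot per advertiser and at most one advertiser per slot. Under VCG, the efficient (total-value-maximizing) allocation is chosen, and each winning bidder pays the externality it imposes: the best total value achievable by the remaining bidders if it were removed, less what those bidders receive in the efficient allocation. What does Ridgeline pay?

Ridgeline pays $6.

Efficient allocation: Summit→Slot 3 ($107), Umbra→Slot 1 ($138), Ridgeline→Slot 7 ($146), Kestrel→Slot 6 ($135); total welfare W = $526.
Ridgeline receives Slot 7 at value $146, so the others get W − 146 = $380.
Without Ridgeline: best allocation of the remaining 3 bidders over all 4 slots is Summit→Slot 7 ($113), Umbra→Slot 1 ($138), Kestrel→Slot 6 ($135), total $386.
VCG payment = (others' best without Ridgeline) − (others' welfare with Ridgeline) = 386 − 380 = $6.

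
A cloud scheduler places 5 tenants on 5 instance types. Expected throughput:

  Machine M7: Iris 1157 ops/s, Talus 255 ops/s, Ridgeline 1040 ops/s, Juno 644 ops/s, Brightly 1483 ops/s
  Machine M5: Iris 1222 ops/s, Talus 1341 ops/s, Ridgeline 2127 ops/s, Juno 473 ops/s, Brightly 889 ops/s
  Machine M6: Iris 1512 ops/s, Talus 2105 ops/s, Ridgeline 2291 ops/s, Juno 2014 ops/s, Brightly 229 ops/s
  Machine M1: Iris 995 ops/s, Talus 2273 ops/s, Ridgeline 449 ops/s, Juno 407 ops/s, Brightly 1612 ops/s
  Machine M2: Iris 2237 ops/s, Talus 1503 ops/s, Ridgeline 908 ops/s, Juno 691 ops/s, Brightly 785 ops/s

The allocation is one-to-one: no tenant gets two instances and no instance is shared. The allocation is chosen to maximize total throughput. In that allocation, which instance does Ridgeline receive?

Ridgeline receives Machine M5.

This is a one-to-one assignment (maximum-weight bipartite matching).
Optimal: Iris→Machine M2 (2237 ops/s), Talus→Machine M1 (2273 ops/s), Ridgeline→Machine M5 (2127 ops/s), Juno→Machine M6 (2014 ops/s), Brightly→Machine M7 (1483 ops/s) — total 2237+2273+2127+2014+1483 = 10134 ops/s.
Column-greedy (each instance in turn goes to its best remaining tenant) gives 7401 ops/s, worse by 2733.
Next-best assignment: Iris→Machine M2, Talus→Machine M1, Ridgeline→Machine M6, Juno→Machine M5, Brightly→Machine M7 = 8757 ops/s.
Checked against all permutations: 10134 ops/s is optimal.
Ridgeline's own top instance is Machine M6 (2291 ops/s), but forcing Ridgeline→Machine M6 and reassigning the rest optimally gives only 8757 ops/s — worse by 1377.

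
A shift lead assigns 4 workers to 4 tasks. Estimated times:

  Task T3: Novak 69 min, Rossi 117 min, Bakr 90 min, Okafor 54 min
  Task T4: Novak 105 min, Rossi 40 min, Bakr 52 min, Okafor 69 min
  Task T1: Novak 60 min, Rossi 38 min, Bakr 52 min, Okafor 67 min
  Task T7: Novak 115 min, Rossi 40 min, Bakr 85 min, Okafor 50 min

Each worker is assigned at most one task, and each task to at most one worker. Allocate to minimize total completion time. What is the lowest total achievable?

This is a one-to-one assignment (minimum-cost bipartite matching).
Optimal: Novak→Task T1 (60 min), Rossi→Task T7 (40 min), Bakr→Task T4 (52 min), Okafor→Task T3 (54 min) — total 60+40+52+54 = 206 min.
Row-greedy (each worker in turn takes its cheapest remaining task) gives 239 min, worse by 33.
Swapping Novak↔Rossi (Novak→Task T7 115 min, Rossi→Task T1 38 min) adds 53.

Minimum total: 206 min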